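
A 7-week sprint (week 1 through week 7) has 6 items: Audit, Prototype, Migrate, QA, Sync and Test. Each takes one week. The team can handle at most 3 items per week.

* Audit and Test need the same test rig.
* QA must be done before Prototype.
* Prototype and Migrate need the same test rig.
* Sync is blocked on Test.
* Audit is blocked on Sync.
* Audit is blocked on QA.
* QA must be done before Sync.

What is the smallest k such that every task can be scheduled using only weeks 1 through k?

The precedence chain requires at least 3 distinct weeks.
With at most 3 per week and 6 tasks, at least 2 weeks are needed.
3 works (last occupied week: week 3): for example Test in week 1; Sync in week 2; Audit in week 3; Prototype in week 2; QA in week 1; Migrate in week 1.

3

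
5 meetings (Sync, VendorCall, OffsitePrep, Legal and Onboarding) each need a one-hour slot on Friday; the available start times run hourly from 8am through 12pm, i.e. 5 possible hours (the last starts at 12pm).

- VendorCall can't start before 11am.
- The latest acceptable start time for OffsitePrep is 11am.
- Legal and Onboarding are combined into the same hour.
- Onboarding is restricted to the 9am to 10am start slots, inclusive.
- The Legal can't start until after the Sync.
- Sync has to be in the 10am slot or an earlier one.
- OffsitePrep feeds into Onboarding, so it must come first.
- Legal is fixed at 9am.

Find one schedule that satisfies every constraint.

Onboarding=9am; OffsitePrep=8am; Legal=9am; Sync=8am; VendorCall=11am

Checking: OffsitePrep(8am) before Onboarding(9am); Sync(8am) before Legal(9am); Legal = Onboarding = 9am; OffsitePrep=8am in [8am,11am]; Onboarding=9am in [9am,10am]; Sync=8am in [8am,10am]; VendorCall=11am in [11am,12pm]; Legal=9am in [9am,9am].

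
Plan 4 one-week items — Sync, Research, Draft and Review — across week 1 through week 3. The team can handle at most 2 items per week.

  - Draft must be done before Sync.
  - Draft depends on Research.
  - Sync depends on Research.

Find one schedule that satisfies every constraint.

Review=week 1; Sync=week 3; Draft=week 2; Research=week 1

Checking: Research(week 1) before Sync(week 3); Draft(week 2) before Sync(week 3); Research(week 1) before Draft(week 2); max 2 per week (cap 2).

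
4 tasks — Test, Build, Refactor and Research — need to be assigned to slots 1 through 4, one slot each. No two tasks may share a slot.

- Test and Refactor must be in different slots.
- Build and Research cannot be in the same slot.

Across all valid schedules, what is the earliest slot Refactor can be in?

Refactor at 1 is achievable: Build=3, Refactor=1, Test=2, Research=4.

1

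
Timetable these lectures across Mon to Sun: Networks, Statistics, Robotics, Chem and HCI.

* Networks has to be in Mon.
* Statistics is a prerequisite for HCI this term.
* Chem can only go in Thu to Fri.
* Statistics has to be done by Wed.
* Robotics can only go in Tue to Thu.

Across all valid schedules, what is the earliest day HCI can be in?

Tue

Precedence pushes HCI to at least Tue.
HCI at Tue is achievable: HCI=Tue; Chem=Thu; Statistics=Mon; Robotics=Tue; Networks=Mon.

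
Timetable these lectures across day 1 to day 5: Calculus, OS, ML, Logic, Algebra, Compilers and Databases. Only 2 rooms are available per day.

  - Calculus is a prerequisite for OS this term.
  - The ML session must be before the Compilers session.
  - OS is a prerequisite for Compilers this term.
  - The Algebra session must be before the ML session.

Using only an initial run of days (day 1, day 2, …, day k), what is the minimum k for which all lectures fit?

4

The precedence chain requires at least 3 distinct days.
With at most 2 per day and 7 lectures, at least 4 days are needed.
4 works (last occupied day: day 4): for example Compilers=day 3; OS=day 2; Logic=day 3; Calculus=day 1; Algebra=day 1; Databases=day 4; ML=day 2.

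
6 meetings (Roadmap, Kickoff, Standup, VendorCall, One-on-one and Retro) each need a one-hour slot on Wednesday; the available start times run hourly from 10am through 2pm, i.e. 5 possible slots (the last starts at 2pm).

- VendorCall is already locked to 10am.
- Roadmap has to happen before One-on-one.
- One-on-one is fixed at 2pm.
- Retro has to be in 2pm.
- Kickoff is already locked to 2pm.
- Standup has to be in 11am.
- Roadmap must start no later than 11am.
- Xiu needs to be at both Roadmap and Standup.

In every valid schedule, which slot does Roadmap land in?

Roadmap's window is 10am–11am.
Standup is fixed at 11am, and Roadmap can't share a slot with Standup.
So Roadmap must be 10am.

10am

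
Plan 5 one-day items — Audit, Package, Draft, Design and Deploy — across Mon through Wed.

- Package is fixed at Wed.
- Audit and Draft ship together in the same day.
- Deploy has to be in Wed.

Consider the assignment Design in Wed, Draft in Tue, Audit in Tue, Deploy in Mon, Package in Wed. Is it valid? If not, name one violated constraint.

No — it violates: Deploy has to be in Wed

Audit and Draft ship together in the same day — holds.
Package is fixed at Wed — holds.
Deploy has to be in Wed — violated.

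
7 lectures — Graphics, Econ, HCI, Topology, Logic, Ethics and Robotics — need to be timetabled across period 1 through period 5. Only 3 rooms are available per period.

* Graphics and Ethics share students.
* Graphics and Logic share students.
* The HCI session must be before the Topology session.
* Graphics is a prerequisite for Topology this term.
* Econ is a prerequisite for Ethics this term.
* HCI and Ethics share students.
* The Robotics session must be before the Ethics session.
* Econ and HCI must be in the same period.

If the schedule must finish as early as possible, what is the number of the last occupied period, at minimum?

period 3

The precedence chain requires at least 2 distinct periods.
With at most 3 per period and 7 lectures, at least 3 periods are needed.
3 works (last occupied period: period 3): for example Econ -> period 1; Graphics -> period 1; Topology -> period 2; Logic -> period 2; Ethics -> period 3; HCI -> period 1; Robotics -> period 2.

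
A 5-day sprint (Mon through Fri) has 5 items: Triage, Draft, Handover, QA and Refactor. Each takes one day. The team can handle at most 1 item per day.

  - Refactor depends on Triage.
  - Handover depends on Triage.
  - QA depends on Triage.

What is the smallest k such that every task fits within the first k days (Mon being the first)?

5

The precedence chain requires at least 2 distinct days.
With at most 1 per day and 5 tasks, at least 5 days are needed.
5 works (last occupied day: Fri): for example Draft in Fri; QA in Wed; Refactor in Thu; Handover in Tue; Triage in Mon.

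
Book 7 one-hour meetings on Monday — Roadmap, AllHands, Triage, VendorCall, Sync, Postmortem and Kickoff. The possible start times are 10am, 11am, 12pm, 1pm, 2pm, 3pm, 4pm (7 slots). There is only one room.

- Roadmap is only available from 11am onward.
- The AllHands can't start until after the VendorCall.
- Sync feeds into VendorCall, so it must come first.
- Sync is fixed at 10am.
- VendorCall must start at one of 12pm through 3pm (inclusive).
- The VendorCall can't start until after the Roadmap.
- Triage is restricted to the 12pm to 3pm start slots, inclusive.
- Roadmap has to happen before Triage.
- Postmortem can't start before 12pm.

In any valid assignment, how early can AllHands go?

1pm

Precedence pushes AllHands to at least 1pm.
AllHands at 1pm is achievable: Sync -> 10am; Triage -> 2pm; Kickoff -> 4pm; AllHands -> 1pm; Roadmap -> 11am; VendorCall -> 12pm; Postmortem -> 3pm.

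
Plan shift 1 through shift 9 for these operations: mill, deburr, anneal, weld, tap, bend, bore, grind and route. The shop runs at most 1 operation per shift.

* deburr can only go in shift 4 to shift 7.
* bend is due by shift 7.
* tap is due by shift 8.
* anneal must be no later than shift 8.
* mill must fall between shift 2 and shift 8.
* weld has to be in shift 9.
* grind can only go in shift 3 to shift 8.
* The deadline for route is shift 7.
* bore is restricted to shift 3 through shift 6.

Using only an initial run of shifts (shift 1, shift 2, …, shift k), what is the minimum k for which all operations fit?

9 shifts

With at most 1 per shift and 9 operations, at least 9 shifts are needed.
weld can't be placed before shift 9, so the schedule must run through at least shift 9.
9 works (last occupied shift: shift 9): for example tap=shift 8; deburr=shift 4; anneal=shift 7; route=shift 6; grind=shift 5; mill=shift 2; bore=shift 3; bend=shift 1; weld=shift 9.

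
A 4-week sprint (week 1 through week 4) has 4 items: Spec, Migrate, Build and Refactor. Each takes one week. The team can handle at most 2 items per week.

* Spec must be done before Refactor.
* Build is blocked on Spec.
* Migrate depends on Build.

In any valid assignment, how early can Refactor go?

Precedence pushes Refactor to at least week 2.
Refactor at week 2 is achievable: Build=week 2, Refactor=week 2, Migrate=week 3, Spec=week 1.

week 2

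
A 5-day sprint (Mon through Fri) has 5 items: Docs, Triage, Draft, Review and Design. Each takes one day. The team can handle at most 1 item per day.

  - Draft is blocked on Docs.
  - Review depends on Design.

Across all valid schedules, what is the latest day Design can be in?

Downstream work caps Design at Thu.
Design at Thu is achievable: Triage=Wed, Draft=Tue, Design=Thu, Docs=Mon, Review=Fri.

Thu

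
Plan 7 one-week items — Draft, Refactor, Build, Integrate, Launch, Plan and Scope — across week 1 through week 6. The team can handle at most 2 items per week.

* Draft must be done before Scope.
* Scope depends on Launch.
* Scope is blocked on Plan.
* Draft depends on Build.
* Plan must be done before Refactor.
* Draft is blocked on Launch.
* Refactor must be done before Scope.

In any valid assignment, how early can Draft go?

Precedence pushes Draft to at least week 2; downstream work caps Draft at week 5.
Draft at week 2 is achievable: Launch=week 1, Build=week 1, Scope=week 4, Draft=week 2, Integrate=week 3, Plan=week 2, Refactor=week 3.

week 2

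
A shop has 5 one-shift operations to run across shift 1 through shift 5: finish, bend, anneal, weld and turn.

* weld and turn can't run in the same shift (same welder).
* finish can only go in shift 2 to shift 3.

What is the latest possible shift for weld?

weld at shift 5 is achievable: turn=shift 1; weld=shift 5; anneal=shift 1; bend=shift 1; finish=shift 2.

shift 5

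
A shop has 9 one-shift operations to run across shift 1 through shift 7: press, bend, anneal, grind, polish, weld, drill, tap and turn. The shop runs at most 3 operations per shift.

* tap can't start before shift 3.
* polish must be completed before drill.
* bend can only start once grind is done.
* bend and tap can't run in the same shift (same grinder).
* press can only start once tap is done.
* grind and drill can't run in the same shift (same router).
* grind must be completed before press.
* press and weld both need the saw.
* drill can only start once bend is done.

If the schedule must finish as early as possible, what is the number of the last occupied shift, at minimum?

4

The precedence chain requires at least 3 distinct shifts.
With at most 3 per shift and 9 operations, at least 3 shifts are needed.
Propagating the time windows through the other constraints, press can't land before shift 4, so the schedule must run through at least shift 4.
4 works (last occupied shift: shift 4): for example grind=shift 1; tap=shift 3; polish=shift 1; press=shift 4; weld=shift 2; drill=shift 3; anneal=shift 1; bend=shift 2; turn=shift 2.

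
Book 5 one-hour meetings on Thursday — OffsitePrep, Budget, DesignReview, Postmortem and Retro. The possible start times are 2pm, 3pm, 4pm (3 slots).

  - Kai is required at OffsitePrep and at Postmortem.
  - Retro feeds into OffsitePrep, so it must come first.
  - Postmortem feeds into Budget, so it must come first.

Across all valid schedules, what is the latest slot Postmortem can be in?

3pm

Downstream work caps Postmortem at 3pm.
Postmortem at 3pm is achievable: Retro=2pm; OffsitePrep=4pm; Budget=4pm; Postmortem=3pm; DesignReview=2pm.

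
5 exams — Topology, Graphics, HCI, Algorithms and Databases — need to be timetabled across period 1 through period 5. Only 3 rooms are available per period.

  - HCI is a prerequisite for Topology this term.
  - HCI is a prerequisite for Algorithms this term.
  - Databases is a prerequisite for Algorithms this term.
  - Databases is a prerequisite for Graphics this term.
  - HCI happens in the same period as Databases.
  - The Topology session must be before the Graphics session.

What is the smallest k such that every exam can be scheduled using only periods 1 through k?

The precedence chain requires at least 3 distinct periods.
With at most 3 per period and 5 exams, at least 2 periods are needed.
3 works (last occupied period: period 3): for example Topology -> period 2; Algorithms -> period 2; Databases -> period 1; HCI -> period 1; Graphics -> period 3.

3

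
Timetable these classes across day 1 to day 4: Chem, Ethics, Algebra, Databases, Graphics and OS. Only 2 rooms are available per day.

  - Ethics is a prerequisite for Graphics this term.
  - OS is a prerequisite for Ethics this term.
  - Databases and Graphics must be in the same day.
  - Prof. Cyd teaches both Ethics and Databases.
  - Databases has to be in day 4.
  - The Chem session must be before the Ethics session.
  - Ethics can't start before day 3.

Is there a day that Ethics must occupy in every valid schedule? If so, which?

day 3

Ethics's window is day 3–day 4.
Databases is fixed at day 4, and Ethics can't share a day with Databases.
So Ethics must be day 3.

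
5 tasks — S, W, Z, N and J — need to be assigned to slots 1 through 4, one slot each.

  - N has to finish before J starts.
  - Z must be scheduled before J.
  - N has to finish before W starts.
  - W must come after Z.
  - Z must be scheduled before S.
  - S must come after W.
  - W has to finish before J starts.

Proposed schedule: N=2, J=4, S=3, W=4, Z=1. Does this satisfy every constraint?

Z must be scheduled before S — holds.
N has to finish before J starts — holds.
N has to finish before W starts — holds.
W must come after Z — holds.
W has to finish before J starts — violated.
Z must be scheduled before J — holds.
S must come after W — violated.

Invalid. S must come after W.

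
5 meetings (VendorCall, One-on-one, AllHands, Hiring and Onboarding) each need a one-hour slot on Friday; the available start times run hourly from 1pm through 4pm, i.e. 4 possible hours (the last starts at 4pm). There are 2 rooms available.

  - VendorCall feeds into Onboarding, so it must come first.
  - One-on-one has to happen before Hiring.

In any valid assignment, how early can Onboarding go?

2pm

Precedence pushes Onboarding to at least 2pm.
Onboarding at 2pm is achievable: VendorCall in 1pm; One-on-one in 1pm; Hiring in 2pm; AllHands in 3pm; Onboarding in 2pm.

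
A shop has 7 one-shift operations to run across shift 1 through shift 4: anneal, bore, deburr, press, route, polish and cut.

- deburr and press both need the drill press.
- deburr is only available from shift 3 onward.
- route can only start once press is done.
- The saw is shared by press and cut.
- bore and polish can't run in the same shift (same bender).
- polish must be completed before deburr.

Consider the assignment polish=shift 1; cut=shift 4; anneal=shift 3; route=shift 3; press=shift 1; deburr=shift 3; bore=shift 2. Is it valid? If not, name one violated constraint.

The saw is shared by press and cut — holds.
polish must be completed before deburr — holds.
deburr and press both need the drill press — holds.
route can only start once press is done — holds.
deburr is only available from shift 3 onward — holds.
bore and polish can't run in the same shift (same bender) — holds.

Valid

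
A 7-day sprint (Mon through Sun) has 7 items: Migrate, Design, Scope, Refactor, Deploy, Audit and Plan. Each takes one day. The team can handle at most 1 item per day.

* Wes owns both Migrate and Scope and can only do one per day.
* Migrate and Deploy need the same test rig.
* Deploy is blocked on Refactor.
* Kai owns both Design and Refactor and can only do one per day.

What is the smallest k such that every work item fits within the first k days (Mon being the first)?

The precedence chain requires at least 2 distinct days.
With at most 1 per day and 7 work items, at least 7 days are needed.
7 works (last occupied day: Sun): for example Design in Thu; Deploy in Tue; Plan in Sun; Migrate in Wed; Refactor in Mon; Audit in Sat; Scope in Fri.

7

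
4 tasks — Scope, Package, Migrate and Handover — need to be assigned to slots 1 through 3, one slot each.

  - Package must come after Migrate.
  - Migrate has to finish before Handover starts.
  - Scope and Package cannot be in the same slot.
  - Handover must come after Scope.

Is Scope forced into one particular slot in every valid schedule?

Scope can be 1 (e.g. Package=2; Migrate=1; Handover=2; Scope=1) or 2 (e.g. Package -> 3; Scope -> 2; Handover -> 3; Migrate -> 1).

No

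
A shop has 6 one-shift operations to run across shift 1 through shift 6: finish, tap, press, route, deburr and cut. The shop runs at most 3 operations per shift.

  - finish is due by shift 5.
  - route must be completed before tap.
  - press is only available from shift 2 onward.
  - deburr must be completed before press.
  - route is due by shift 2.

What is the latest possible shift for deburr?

Downstream work caps deburr at shift 5.
deburr at shift 5 is achievable: cut -> shift 1, deburr -> shift 5, tap -> shift 2, route -> shift 1, finish -> shift 1, press -> shift 6.

shift 5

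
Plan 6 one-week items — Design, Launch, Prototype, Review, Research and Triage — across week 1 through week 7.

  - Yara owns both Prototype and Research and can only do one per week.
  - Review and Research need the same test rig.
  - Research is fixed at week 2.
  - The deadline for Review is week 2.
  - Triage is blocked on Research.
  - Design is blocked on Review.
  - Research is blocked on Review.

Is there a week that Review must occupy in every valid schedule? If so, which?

Review's window is week 1–week 2.
Research is fixed at week 2, and Review can't share a week with Research.
So Review must be week 1.

week 1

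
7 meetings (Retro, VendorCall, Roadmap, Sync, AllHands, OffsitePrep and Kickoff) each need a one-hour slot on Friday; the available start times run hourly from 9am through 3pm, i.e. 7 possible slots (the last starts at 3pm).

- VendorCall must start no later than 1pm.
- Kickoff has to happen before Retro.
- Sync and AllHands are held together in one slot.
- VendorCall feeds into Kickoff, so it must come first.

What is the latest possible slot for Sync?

Sync at 3pm is achievable: VendorCall -> 9am, Sync -> 3pm, Roadmap -> 9am, Retro -> 11am, AllHands -> 3pm, Kickoff -> 10am, OffsitePrep -> 9am.

3pm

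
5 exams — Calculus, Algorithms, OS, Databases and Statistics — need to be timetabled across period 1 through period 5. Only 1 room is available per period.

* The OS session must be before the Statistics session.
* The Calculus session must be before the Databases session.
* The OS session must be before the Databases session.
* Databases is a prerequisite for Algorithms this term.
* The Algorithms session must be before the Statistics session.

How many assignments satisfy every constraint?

Enumerating: Calculus in period 2; OS in period 1; Statistics in period 5; Algorithms in period 4; Databases in period 3 | Algorithms -> period 4, Databases -> period 3, Statistics -> period 5, OS -> period 2, Calculus -> period 1.

2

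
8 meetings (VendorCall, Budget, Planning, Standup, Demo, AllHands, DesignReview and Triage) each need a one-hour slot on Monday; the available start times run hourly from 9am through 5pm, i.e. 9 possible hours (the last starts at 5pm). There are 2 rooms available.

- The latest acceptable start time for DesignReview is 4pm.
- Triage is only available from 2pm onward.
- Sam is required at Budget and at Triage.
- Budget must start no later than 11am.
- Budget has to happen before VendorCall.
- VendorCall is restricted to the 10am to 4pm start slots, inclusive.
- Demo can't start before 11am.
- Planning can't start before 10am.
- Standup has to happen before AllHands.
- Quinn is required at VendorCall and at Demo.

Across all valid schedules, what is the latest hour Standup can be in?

4pm

Downstream work caps Standup at 4pm.
Standup at 4pm is achievable: Budget in 9am; DesignReview in 9am; VendorCall in 10am; Triage in 2pm; Standup in 4pm; Planning in 10am; Demo in 11am; AllHands in 5pm.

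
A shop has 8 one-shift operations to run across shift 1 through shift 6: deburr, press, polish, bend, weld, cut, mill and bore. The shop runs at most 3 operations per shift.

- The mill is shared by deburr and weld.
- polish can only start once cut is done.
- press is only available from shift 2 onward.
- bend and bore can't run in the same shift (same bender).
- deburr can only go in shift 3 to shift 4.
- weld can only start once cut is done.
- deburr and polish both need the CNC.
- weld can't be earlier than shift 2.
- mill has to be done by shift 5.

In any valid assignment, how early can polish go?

Precedence pushes polish to at least shift 2.
polish at shift 2 is achievable: polish in shift 2; mill in shift 1; press in shift 2; weld in shift 2; bore in shift 3; cut in shift 1; bend in shift 1; deburr in shift 3.

shift 2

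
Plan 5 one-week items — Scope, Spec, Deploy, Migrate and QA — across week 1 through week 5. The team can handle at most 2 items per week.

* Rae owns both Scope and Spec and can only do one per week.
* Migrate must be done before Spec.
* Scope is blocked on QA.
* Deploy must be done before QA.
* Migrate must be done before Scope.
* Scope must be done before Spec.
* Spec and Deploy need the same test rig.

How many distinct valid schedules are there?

Splitting on Scope: it can be week 3 (4), week 4 (9). Listing each branch's schedules as (Spec, Deploy, Migrate, QA) by week number:
Scope=week 3: (4,1,1,2) (4,1,2,2) (5,1,1,2) (5,1,2,2) — 4.
Scope=week 4: (5,1,1,2) (5,1,1,3) (5,1,2,2) (5,1,2,3) (5,1,3,2) (5,1,3,3) (5,2,1,3) (5,2,2,3) (5,2,3,3) — 9.
Summing: 4 + 9 = 13.

13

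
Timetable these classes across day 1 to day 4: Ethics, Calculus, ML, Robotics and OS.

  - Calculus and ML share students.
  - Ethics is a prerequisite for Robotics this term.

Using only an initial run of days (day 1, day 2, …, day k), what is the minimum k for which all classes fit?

The precedence chain requires at least 2 distinct days.
2 works (last occupied day: day 2): for example ML in day 2; Calculus in day 1; Ethics in day 1; OS in day 1; Robotics in day 2.

2 days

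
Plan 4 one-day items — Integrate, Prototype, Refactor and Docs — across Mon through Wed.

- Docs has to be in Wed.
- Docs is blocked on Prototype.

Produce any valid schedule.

Prototype -> Mon; Docs -> Wed; Refactor -> Mon; Integrate -> Mon

Checking: Prototype(Mon) before Docs(Wed); Docs=Wed in [Wed,Wed].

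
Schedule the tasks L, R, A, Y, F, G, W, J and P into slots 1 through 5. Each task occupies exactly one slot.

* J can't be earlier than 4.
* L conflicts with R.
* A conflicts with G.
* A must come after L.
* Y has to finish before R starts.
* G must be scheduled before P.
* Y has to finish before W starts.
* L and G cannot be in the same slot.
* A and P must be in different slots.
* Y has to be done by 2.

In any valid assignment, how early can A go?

Precedence pushes A to at least 2.
A at 2 is achievable: G=3, R=2, P=4, L=1, F=1, J=4, A=2, W=2, Y=1.

2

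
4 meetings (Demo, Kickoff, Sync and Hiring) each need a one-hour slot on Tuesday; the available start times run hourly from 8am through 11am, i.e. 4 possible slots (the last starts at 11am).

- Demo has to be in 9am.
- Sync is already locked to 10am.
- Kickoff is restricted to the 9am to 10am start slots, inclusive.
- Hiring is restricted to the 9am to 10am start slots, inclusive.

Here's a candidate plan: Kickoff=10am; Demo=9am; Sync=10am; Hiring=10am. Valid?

Yes, all constraints hold

Sync is already locked to 10am — holds.
Kickoff is restricted to the 9am to 10am start slots, inclusive — holds.
Demo has to be in 9am — holds.
Hiring is restricted to the 9am to 10am start slots, inclusive — holds.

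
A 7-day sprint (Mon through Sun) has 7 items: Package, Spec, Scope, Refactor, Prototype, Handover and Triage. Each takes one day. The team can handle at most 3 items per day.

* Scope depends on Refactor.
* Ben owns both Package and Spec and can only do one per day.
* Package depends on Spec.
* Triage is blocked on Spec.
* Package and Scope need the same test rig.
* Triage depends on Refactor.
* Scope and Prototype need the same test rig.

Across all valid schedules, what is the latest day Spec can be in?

Downstream work caps Spec at Sat.
Spec at Sat is achievable: Package=Sun, Handover=Mon, Triage=Sun, Scope=Tue, Prototype=Mon, Refactor=Mon, Spec=Sat.

Sat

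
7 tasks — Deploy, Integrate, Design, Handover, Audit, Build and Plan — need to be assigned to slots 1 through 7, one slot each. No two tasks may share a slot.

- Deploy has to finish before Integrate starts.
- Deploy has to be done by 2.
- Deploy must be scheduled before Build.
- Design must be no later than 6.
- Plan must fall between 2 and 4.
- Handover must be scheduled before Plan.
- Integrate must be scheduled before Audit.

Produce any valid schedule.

Audit in 6; Handover in 2; Design in 4; Plan in 3; Integrate in 5; Build in 7; Deploy in 1

Checking: Integrate(5) before Audit(6); Deploy(1) before Build(7); Deploy(1) before Integrate(5); Handover(2) before Plan(3); Deploy=1 in [1,2]; Design=4 in [1,6]; Plan=3 in [2,4]; max 1 per slot (cap 1).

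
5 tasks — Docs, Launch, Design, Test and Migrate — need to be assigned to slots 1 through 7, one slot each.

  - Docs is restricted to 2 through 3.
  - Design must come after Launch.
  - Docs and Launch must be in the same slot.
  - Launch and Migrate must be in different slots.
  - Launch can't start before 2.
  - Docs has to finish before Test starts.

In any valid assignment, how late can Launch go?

Launch is available from 2; Launch must be in the same slot as Docs, which can't be after 3, so Launch is at most 3.
Launch at 3 is achievable: Migrate=1; Design=4; Test=4; Launch=3; Docs=3.

3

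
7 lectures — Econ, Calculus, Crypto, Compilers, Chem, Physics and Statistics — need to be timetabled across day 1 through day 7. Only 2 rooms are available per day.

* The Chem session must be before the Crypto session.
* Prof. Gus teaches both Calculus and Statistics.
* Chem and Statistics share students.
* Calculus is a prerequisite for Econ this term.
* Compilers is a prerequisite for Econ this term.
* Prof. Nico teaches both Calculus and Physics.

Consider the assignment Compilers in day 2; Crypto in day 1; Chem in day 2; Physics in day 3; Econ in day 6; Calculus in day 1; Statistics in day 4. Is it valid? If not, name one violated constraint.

Calculus is a prerequisite for Econ this term — holds.
Prof. Nico teaches both Calculus and Physics — holds.
Only 2 rooms are available per day — holds.
Prof. Gus teaches both Calculus and Statistics — holds.
Chem and Statistics share students — holds.
The Chem session must be before the Crypto session — violated.
Compilers is a prerequisite for Econ this term — holds.

No. The Chem session must be before the Crypto session is not satisfied.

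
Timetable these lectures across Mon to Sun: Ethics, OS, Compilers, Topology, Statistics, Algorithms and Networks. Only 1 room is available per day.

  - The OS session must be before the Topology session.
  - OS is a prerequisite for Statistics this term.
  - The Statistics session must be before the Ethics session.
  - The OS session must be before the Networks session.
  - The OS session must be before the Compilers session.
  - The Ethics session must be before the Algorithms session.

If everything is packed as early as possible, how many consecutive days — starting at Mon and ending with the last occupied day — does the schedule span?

7 days

The precedence chain requires at least 4 distinct days.
With at most 1 per day and 7 lectures, at least 7 days are needed.
7 works (last occupied day: Sun): for example OS in Mon, Algorithms in Sat, Compilers in Thu, Ethics in Wed, Networks in Sun, Statistics in Tue, Topology in Fri.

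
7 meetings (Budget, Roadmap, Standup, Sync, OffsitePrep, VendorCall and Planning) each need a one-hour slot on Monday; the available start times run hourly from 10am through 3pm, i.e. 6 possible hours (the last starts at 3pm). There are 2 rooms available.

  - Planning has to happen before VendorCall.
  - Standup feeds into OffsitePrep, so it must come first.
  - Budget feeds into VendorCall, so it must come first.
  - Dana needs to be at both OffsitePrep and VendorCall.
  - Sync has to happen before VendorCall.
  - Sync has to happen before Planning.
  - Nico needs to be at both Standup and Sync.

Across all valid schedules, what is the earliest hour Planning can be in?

11am

Precedence pushes Planning to at least 11am; downstream work caps Planning at 2pm.
Planning at 11am is achievable: Roadmap in 12pm, Standup in 11am, OffsitePrep in 1pm, VendorCall in 12pm, Budget in 10am, Planning in 11am, Sync in 10am.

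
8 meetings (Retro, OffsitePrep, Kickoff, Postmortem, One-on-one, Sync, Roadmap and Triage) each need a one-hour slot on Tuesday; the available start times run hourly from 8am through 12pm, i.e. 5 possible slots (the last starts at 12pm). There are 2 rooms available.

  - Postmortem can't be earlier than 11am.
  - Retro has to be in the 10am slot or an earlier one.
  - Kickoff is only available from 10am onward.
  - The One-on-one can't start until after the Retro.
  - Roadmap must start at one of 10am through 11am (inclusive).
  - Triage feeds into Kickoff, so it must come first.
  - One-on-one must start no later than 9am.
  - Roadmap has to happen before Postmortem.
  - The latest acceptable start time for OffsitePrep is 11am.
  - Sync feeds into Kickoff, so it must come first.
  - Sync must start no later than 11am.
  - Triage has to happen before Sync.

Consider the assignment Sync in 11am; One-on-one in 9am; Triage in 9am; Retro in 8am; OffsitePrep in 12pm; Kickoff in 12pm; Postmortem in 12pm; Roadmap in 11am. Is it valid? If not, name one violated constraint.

Invalid. There are 2 rooms available.

Sync feeds into Kickoff, so it must come first — holds.
Triage has to happen before Sync — holds.
The One-on-one can't start until after the Retro — holds.
Retro has to be in the 10am slot or an earlier one — holds.
Postmortem can't be earlier than 11am — holds.
Triage feeds into Kickoff, so it must come first — holds.
One-on-one must start no later than 9am — holds.
Roadmap must start at one of 10am through 11am (inclusive) — holds.
Sync must start no later than 11am — holds.
The latest acceptable start time for OffsitePrep is 11am — violated.
Roadmap has to happen before Postmortem — holds.
Kickoff is only available from 10am onward — holds.
There are 2 rooms available — violated.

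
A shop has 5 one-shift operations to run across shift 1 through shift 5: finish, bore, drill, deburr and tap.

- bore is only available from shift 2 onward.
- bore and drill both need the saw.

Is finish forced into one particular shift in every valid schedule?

finish can be shift 1 (e.g. deburr=shift 1, bore=shift 2, tap=shift 1, drill=shift 1, finish=shift 1) or shift 2 (e.g. bore=shift 2; drill=shift 1; finish=shift 2; deburr=shift 1; tap=shift 1).

No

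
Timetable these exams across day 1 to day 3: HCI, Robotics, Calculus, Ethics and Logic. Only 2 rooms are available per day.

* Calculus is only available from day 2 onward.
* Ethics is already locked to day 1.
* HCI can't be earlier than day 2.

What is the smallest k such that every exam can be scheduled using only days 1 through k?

3

With at most 2 per day and 5 exams, at least 3 days are needed.
HCI can't be placed before day 2, so the schedule must run through at least day 2.
3 works (last occupied day: day 3): for example Calculus -> day 2; HCI -> day 2; Logic -> day 3; Ethics -> day 1; Robotics -> day 1.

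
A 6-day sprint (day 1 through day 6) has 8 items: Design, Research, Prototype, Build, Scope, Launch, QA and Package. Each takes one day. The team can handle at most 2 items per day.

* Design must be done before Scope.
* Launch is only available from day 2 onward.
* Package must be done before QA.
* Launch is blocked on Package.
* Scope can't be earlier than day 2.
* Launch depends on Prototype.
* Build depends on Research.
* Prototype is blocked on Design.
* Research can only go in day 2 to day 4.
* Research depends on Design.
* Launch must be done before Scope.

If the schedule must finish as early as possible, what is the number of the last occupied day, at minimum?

The precedence chain requires at least 4 distinct days.
With at most 2 per day and 8 tasks, at least 4 days are needed.
4 works (last occupied day: day 4): for example Package in day 1; Research in day 2; Prototype in day 2; Launch in day 3; QA in day 4; Build in day 3; Design in day 1; Scope in day 4.

4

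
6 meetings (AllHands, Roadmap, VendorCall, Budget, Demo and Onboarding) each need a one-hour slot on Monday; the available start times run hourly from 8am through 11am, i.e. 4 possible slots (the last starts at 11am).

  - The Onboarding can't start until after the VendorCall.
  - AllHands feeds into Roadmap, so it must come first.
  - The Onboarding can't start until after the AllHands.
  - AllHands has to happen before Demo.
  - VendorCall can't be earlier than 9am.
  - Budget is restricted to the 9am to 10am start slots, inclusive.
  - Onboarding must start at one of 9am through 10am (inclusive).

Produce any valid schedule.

Onboarding=10am, Demo=9am, AllHands=8am, Roadmap=9am, VendorCall=9am, Budget=9am

Checking: AllHands(8am) before Demo(9am); AllHands(8am) before Onboarding(10am); VendorCall(9am) before Onboarding(10am); AllHands(8am) before Roadmap(9am); Onboarding=10am in [9am,10am]; VendorCall=9am in [9am,11am]; Budget=9am in [9am,10am].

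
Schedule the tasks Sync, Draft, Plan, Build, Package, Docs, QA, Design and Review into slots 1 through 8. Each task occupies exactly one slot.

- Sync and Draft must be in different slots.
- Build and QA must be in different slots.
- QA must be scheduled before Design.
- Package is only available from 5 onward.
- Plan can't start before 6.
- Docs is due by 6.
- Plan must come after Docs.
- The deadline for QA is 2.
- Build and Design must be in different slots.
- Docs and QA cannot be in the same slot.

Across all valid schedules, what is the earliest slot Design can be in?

2

Precedence pushes Design to at least 2.
Design at 2 is achievable: Draft in 2; Docs in 2; Build in 3; QA in 1; Design in 2; Plan in 6; Review in 1; Package in 5; Sync in 1.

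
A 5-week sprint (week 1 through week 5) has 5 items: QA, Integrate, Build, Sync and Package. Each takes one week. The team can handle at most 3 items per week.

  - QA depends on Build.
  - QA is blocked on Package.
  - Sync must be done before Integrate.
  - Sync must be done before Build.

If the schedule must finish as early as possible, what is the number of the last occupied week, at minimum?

3

The precedence chain requires at least 3 distinct weeks.
With at most 3 per week and 5 tasks, at least 2 weeks are needed.
3 works (last occupied week: week 3): for example Sync -> week 1, Package -> week 1, Integrate -> week 2, QA -> week 3, Build -> week 2.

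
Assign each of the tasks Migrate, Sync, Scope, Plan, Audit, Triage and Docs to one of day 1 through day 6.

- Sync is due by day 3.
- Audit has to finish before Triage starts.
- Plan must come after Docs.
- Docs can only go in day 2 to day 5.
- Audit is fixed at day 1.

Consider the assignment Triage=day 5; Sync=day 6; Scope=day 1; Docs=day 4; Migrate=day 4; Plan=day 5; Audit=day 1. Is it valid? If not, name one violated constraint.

Sync is due by day 3 — violated.
Audit has to finish before Triage starts — holds.
Docs can only go in day 2 to day 5 — holds.
Plan must come after Docs — holds.
Audit is fixed at day 1 — holds.

No. Sync is due by day 3 is not satisfied.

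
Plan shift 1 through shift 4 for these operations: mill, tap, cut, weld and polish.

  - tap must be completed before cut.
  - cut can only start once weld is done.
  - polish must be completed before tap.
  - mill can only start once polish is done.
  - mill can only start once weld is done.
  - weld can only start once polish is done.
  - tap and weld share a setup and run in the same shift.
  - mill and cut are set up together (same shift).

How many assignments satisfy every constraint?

4

Enumerating: weld in shift 2; mill in shift 3; polish in shift 1; tap in shift 2; cut in shift 3 | tap in shift 2, cut in shift 4, polish in shift 1, mill in shift 4, weld in shift 2 | weld=shift 3; tap=shift 3; polish=shift 1; mill=shift 4; cut=shift 4 | polish=shift 2, weld=shift 3, mill=shift 4, cut=shift 4, tap=shift 3.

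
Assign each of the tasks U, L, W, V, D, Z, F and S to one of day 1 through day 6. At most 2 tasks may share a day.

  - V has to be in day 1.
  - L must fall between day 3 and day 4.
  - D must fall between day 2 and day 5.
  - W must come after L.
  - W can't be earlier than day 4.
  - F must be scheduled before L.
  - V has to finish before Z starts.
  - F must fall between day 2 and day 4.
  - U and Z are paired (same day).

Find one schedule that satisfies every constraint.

Z -> day 5, V -> day 1, F -> day 2, W -> day 4, U -> day 5, D -> day 2, L -> day 3, S -> day 1

Checking: V(day 1) before Z(day 5); F(day 2) before L(day 3); L(day 3) before W(day 4); U = Z = day 5; F=day 2 in [day 2,day 4]; L=day 3 in [day 3,day 4]; V=day 1 in [day 1,day 1]; W=day 4 in [day 4,day 6]; D=day 2 in [day 2,day 5]; max 2 per day (cap 2).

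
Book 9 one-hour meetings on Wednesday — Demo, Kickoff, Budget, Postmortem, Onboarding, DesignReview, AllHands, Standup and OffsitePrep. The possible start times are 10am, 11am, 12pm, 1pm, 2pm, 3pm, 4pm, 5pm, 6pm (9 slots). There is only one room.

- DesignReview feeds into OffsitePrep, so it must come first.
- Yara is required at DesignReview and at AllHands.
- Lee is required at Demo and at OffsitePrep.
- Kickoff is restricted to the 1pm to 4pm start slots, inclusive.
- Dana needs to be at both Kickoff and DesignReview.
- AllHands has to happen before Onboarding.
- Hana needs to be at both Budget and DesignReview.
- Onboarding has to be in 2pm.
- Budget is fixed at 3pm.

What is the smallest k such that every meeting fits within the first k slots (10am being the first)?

9 slots

The precedence chain requires at least 2 distinct slots.
With at most 1 per slot and 9 meetings, at least 9 slots are needed.
Budget can't be placed before 3pm — that is slot 6 counting from 10am — so the schedule must run through at least 6 slots.
9 works (last occupied slot: 6pm): for example Standup in 6pm; Budget in 3pm; Demo in 4pm; DesignReview in 10am; AllHands in 11am; OffsitePrep in 12pm; Postmortem in 5pm; Onboarding in 2pm; Kickoff in 1pm.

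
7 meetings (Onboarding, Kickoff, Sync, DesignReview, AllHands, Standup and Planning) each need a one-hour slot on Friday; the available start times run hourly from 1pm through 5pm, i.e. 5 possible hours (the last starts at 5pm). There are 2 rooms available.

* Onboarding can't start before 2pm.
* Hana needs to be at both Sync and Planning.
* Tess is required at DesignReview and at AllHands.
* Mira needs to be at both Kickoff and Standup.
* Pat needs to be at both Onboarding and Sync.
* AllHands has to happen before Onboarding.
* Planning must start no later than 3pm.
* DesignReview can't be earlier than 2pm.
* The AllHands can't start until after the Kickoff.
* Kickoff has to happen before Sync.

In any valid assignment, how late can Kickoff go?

3pm

Downstream work caps Kickoff at 3pm.
Kickoff at 3pm is achievable: Onboarding -> 5pm, Standup -> 1pm, Sync -> 4pm, DesignReview -> 2pm, Kickoff -> 3pm, Planning -> 1pm, AllHands -> 4pm.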